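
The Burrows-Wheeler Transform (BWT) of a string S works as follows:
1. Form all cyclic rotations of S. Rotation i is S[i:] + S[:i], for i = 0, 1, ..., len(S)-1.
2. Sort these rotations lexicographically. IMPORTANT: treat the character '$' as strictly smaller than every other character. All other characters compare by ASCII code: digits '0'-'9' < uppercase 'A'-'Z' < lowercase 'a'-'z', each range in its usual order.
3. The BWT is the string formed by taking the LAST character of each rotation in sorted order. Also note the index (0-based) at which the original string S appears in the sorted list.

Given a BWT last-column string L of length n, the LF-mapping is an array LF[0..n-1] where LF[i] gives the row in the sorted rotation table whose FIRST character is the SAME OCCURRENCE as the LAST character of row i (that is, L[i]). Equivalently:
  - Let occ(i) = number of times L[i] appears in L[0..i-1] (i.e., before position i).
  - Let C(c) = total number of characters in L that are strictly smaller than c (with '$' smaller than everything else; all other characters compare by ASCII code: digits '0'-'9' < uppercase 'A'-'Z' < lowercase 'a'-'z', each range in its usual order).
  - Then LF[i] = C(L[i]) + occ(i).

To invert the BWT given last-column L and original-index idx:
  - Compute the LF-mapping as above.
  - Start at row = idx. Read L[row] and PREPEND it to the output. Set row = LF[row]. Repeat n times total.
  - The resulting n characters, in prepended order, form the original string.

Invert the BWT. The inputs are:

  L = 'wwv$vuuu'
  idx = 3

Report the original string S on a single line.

LF mapping: 6 7 4 0 5 1 2 3
Walk LF starting at row 3, prepending L[row]:
  step 1: row=3, L[3]='$', prepend. Next row=LF[3]=0
  step 2: row=0, L[0]='w', prepend. Next row=LF[0]=6
  step 3: row=6, L[6]='u', prepend. Next row=LF[6]=2
  step 4: row=2, L[2]='v', prepend. Next row=LF[2]=4
  step 5: row=4, L[4]='v', prepend. Next row=LF[4]=5
  step 6: row=5, L[5]='u', prepend. Next row=LF[5]=1
  step 7: row=1, L[1]='w', prepend. Next row=LF[1]=7
  step 8: row=7, L[7]='u', prepend. Next row=LF[7]=3
Reversed output: uwuvvuw$

Answer: uwuvvuw$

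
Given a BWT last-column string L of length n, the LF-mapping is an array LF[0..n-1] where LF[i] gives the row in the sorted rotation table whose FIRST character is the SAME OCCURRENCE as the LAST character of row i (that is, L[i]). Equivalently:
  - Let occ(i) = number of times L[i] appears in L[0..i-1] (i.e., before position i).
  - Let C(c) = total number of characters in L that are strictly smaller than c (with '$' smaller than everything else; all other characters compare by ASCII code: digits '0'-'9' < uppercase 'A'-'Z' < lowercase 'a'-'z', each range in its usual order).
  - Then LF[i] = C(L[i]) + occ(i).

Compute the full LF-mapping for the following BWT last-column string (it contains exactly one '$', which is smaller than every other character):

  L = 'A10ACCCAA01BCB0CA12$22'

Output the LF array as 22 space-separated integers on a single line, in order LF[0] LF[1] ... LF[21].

Char counts: '$':1, '0':3, '1':3, '2':3, 'A':5, 'B':2, 'C':5
C (first-col start): C('$')=0, C('0')=1, C('1')=4, C('2')=7, C('A')=10, C('B')=15, C('C')=17
L[0]='A': occ=0, LF[0]=C('A')+0=10+0=10
L[1]='1': occ=0, LF[1]=C('1')+0=4+0=4
L[2]='0': occ=0, LF[2]=C('0')+0=1+0=1
L[3]='A': occ=1, LF[3]=C('A')+1=10+1=11
L[4]='C': occ=0, LF[4]=C('C')+0=17+0=17
L[5]='C': occ=1, LF[5]=C('C')+1=17+1=18
L[6]='C': occ=2, LF[6]=C('C')+2=17+2=19
L[7]='A': occ=2, LF[7]=C('A')+2=10+2=12
L[8]='A': occ=3, LF[8]=C('A')+3=10+3=13
L[9]='0': occ=1, LF[9]=C('0')+1=1+1=2
L[10]='1': occ=1, LF[10]=C('1')+1=4+1=5
L[11]='B': occ=0, LF[11]=C('B')+0=15+0=15
L[12]='C': occ=3, LF[12]=C('C')+3=17+3=20
L[13]='B': occ=1, LF[13]=C('B')+1=15+1=16
L[14]='0': occ=2, LF[14]=C('0')+2=1+2=3
L[15]='C': occ=4, LF[15]=C('C')+4=17+4=21
L[16]='A': occ=4, LF[16]=C('A')+4=10+4=14
L[17]='1': occ=2, LF[17]=C('1')+2=4+2=6
L[18]='2': occ=0, LF[18]=C('2')+0=7+0=7
L[19]='$': occ=0, LF[19]=C('$')+0=0+0=0
L[20]='2': occ=1, LF[20]=C('2')+1=7+1=8
L[21]='2': occ=2, LF[21]=C('2')+2=7+2=9

Answer: 10 4 1 11 17 18 19 12 13 2 5 15 20 16 3 21 14 6 7 0 8 9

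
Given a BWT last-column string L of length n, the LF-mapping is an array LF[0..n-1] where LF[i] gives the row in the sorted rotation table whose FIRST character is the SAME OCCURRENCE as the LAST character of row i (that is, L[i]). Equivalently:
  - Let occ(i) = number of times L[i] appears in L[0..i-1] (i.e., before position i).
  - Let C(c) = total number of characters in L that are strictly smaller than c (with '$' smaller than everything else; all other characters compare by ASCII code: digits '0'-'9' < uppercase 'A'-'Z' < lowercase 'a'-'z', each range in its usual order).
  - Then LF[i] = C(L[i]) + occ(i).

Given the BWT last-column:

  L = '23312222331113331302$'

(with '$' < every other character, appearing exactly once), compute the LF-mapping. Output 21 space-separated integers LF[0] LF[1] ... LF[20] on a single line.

Answer: 7 13 14 2 8 9 10 11 15 16 3 4 5 17 18 19 6 20 1 12 0

Derivation:
Char counts: '$':1, '0':1, '1':5, '2':6, '3':8
C (first-col start): C('$')=0, C('0')=1, C('1')=2, C('2')=7, C('3')=13
L[0]='2': occ=0, LF[0]=C('2')+0=7+0=7
L[1]='3': occ=0, LF[1]=C('3')+0=13+0=13
L[2]='3': occ=1, LF[2]=C('3')+1=13+1=14
L[3]='1': occ=0, LF[3]=C('1')+0=2+0=2
L[4]='2': occ=1, LF[4]=C('2')+1=7+1=8
L[5]='2': occ=2, LF[5]=C('2')+2=7+2=9
L[6]='2': occ=3, LF[6]=C('2')+3=7+3=10
L[7]='2': occ=4, LF[7]=C('2')+4=7+4=11
L[8]='3': occ=2, LF[8]=C('3')+2=13+2=15
L[9]='3': occ=3, LF[9]=C('3')+3=13+3=16
L[10]='1': occ=1, LF[10]=C('1')+1=2+1=3
L[11]='1': occ=2, LF[11]=C('1')+2=2+2=4
L[12]='1': occ=3, LF[12]=C('1')+3=2+3=5
L[13]='3': occ=4, LF[13]=C('3')+4=13+4=17
L[14]='3': occ=5, LF[14]=C('3')+5=13+5=18
L[15]='3': occ=6, LF[15]=C('3')+6=13+6=19
L[16]='1': occ=4, LF[16]=C('1')+4=2+4=6
L[17]='3': occ=7, LF[17]=C('3')+7=13+7=20
L[18]='0': occ=0, LF[18]=C('0')+0=1+0=1
L[19]='2': occ=5, LF[19]=C('2')+5=7+5=12
L[20]='$': occ=0, LF[20]=C('$')+0=0+0=0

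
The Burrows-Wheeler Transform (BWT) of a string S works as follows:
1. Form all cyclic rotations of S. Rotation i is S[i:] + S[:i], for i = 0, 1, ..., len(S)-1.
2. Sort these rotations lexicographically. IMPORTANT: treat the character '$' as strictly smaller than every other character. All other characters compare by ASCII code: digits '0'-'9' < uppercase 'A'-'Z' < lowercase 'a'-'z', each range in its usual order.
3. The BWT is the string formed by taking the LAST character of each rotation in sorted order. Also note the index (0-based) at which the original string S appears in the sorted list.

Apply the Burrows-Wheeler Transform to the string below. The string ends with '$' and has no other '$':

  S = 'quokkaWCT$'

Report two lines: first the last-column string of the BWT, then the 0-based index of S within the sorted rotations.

Answer: TWCakkou$q
8

Derivation:
All 10 rotations (rotation i = S[i:]+S[:i]):
  rot[0] = quokkaWCT$
  rot[1] = uokkaWCT$q
  rot[2] = okkaWCT$qu
  rot[3] = kkaWCT$quo
  rot[4] = kaWCT$quok
  rot[5] = aWCT$quokk
  rot[6] = WCT$quokka
  rot[7] = CT$quokkaW
  rot[8] = T$quokkaWC
  rot[9] = $quokkaWCT
Sorted (with $ < everything):
  sorted[0] = $quokkaWCT  (last char: 'T')
  sorted[1] = CT$quokkaW  (last char: 'W')
  sorted[2] = T$quokkaWC  (last char: 'C')
  sorted[3] = WCT$quokka  (last char: 'a')
  sorted[4] = aWCT$quokk  (last char: 'k')
  sorted[5] = kaWCT$quok  (last char: 'k')
  sorted[6] = kkaWCT$quo  (last char: 'o')
  sorted[7] = okkaWCT$qu  (last char: 'u')
  sorted[8] = quokkaWCT$  (last char: '$')
  sorted[9] = uokkaWCT$q  (last char: 'q')
Last column: TWCakkou$q
Original string S is at sorted index 8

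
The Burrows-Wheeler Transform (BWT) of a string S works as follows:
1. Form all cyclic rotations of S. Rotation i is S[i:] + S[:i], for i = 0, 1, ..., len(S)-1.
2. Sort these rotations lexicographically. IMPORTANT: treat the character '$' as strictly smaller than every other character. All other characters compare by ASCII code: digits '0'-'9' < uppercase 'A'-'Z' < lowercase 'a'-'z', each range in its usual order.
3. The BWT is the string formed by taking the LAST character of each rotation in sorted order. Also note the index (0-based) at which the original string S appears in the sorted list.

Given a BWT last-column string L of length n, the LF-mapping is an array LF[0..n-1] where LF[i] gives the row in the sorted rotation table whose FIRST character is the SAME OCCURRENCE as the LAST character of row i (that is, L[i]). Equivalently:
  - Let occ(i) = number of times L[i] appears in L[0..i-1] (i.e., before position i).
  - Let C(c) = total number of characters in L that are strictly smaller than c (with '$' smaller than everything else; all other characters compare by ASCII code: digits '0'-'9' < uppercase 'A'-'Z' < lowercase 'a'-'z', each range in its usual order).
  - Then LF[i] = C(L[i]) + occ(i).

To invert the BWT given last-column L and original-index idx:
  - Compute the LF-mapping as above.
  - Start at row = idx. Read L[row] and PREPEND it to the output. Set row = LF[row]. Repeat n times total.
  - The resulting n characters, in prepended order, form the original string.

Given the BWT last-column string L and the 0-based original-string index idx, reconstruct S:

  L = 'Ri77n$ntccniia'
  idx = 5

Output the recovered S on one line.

LF mapping: 3 7 1 2 10 0 11 13 5 6 12 8 9 4
Walk LF starting at row 5, prepending L[row]:
  step 1: row=5, L[5]='$', prepend. Next row=LF[5]=0
  step 2: row=0, L[0]='R', prepend. Next row=LF[0]=3
  step 3: row=3, L[3]='7', prepend. Next row=LF[3]=2
  step 4: row=2, L[2]='7', prepend. Next row=LF[2]=1
  step 5: row=1, L[1]='i', prepend. Next row=LF[1]=7
  step 6: row=7, L[7]='t', prepend. Next row=LF[7]=13
  step 7: row=13, L[13]='a', prepend. Next row=LF[13]=4
  step 8: row=4, L[4]='n', prepend. Next row=LF[4]=10
  step 9: row=10, L[10]='n', prepend. Next row=LF[10]=12
  step 10: row=12, L[12]='i', prepend. Next row=LF[12]=9
  step 11: row=9, L[9]='c', prepend. Next row=LF[9]=6
  step 12: row=6, L[6]='n', prepend. Next row=LF[6]=11
  step 13: row=11, L[11]='i', prepend. Next row=LF[11]=8
  step 14: row=8, L[8]='c', prepend. Next row=LF[8]=5
Reversed output: cincinnati77R$

Answer: cincinnati77R$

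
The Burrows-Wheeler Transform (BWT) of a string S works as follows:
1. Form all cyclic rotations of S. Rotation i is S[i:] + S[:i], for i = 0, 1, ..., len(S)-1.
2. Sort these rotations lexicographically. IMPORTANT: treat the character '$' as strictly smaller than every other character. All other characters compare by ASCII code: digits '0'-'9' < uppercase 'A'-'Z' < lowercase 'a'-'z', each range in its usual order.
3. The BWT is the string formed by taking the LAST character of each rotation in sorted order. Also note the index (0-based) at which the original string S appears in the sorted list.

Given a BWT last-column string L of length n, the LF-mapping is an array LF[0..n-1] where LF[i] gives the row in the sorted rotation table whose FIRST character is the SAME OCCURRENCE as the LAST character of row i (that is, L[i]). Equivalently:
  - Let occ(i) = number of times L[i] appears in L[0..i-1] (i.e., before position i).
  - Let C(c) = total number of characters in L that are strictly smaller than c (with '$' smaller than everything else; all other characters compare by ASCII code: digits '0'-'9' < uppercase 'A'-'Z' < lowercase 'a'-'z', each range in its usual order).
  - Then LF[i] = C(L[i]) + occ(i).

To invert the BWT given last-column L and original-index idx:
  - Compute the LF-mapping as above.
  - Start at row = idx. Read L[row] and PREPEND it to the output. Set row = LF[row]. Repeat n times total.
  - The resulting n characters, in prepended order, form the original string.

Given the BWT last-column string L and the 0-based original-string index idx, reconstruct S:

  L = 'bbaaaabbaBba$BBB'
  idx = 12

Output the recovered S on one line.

LF mapping: 11 12 5 6 7 8 13 14 9 1 15 10 0 2 3 4
Walk LF starting at row 12, prepending L[row]:
  step 1: row=12, L[12]='$', prepend. Next row=LF[12]=0
  step 2: row=0, L[0]='b', prepend. Next row=LF[0]=11
  step 3: row=11, L[11]='a', prepend. Next row=LF[11]=10
  step 4: row=10, L[10]='b', prepend. Next row=LF[10]=15
  step 5: row=15, L[15]='B', prepend. Next row=LF[15]=4
  step 6: row=4, L[4]='a', prepend. Next row=LF[4]=7
  step 7: row=7, L[7]='b', prepend. Next row=LF[7]=14
  step 8: row=14, L[14]='B', prepend. Next row=LF[14]=3
  step 9: row=3, L[3]='a', prepend. Next row=LF[3]=6
  step 10: row=6, L[6]='b', prepend. Next row=LF[6]=13
  step 11: row=13, L[13]='B', prepend. Next row=LF[13]=2
  step 12: row=2, L[2]='a', prepend. Next row=LF[2]=5
  step 13: row=5, L[5]='a', prepend. Next row=LF[5]=8
  step 14: row=8, L[8]='a', prepend. Next row=LF[8]=9
  step 15: row=9, L[9]='B', prepend. Next row=LF[9]=1
  step 16: row=1, L[1]='b', prepend. Next row=LF[1]=12
Reversed output: bBaaaBbaBbaBbab$

Answer: bBaaaBbaBbaBbab$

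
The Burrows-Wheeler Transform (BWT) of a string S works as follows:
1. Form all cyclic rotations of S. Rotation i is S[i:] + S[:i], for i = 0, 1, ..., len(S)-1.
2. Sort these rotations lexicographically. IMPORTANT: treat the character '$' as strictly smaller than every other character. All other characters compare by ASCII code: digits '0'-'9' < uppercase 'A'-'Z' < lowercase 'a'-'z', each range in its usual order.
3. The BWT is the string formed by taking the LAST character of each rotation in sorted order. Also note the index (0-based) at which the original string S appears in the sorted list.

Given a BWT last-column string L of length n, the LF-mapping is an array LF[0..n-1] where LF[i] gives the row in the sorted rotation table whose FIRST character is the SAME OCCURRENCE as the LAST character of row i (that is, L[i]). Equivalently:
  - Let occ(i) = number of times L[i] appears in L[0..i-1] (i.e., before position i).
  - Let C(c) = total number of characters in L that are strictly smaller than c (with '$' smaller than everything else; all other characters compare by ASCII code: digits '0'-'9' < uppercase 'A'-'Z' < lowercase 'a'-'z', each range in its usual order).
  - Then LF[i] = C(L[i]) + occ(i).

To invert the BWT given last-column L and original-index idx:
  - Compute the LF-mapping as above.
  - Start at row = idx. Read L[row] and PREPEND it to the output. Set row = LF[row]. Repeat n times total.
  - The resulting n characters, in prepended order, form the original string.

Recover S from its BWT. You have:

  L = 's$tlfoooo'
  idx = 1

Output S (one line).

LF mapping: 7 0 8 2 1 3 4 5 6
Walk LF starting at row 1, prepending L[row]:
  step 1: row=1, L[1]='$', prepend. Next row=LF[1]=0
  step 2: row=0, L[0]='s', prepend. Next row=LF[0]=7
  step 3: row=7, L[7]='o', prepend. Next row=LF[7]=5
  step 4: row=5, L[5]='o', prepend. Next row=LF[5]=3
  step 5: row=3, L[3]='l', prepend. Next row=LF[3]=2
  step 6: row=2, L[2]='t', prepend. Next row=LF[2]=8
  step 7: row=8, L[8]='o', prepend. Next row=LF[8]=6
  step 8: row=6, L[6]='o', prepend. Next row=LF[6]=4
  step 9: row=4, L[4]='f', prepend. Next row=LF[4]=1
Reversed output: footloos$

Answer: footloos$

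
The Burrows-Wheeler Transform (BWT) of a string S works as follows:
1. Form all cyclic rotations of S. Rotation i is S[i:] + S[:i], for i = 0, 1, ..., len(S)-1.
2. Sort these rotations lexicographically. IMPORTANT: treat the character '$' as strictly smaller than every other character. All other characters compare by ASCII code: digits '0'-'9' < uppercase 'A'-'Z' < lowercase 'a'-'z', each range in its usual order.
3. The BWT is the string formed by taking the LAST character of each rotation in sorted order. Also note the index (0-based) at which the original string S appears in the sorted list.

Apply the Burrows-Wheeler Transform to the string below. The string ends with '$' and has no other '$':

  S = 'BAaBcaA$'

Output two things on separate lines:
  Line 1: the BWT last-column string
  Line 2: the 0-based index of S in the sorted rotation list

All 8 rotations (rotation i = S[i:]+S[:i]):
  rot[0] = BAaBcaA$
  rot[1] = AaBcaA$B
  rot[2] = aBcaA$BA
  rot[3] = BcaA$BAa
  rot[4] = caA$BAaB
  rot[5] = aA$BAaBc
  rot[6] = A$BAaBca
  rot[7] = $BAaBcaA
Sorted (with $ < everything):
  sorted[0] = $BAaBcaA  (last char: 'A')
  sorted[1] = A$BAaBca  (last char: 'a')
  sorted[2] = AaBcaA$B  (last char: 'B')
  sorted[3] = BAaBcaA$  (last char: '$')
  sorted[4] = BcaA$BAa  (last char: 'a')
  sorted[5] = aA$BAaBc  (last char: 'c')
  sorted[6] = aBcaA$BA  (last char: 'A')
  sorted[7] = caA$BAaB  (last char: 'B')
Last column: AaB$acAB
Original string S is at sorted index 3

Answer: AaB$acAB
3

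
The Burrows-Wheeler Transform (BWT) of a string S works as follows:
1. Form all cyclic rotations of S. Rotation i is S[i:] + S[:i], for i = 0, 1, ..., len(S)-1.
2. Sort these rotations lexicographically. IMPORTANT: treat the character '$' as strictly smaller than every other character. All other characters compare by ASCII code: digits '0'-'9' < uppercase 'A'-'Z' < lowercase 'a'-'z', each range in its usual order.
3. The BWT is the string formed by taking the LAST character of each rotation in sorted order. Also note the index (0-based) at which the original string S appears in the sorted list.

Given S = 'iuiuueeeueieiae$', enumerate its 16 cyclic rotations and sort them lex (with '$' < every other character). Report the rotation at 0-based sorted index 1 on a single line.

All 16 rotations (rotation i = S[i:]+S[:i]):
  rot[0] = iuiuueeeueieiae$
  rot[1] = uiuueeeueieiae$i
  rot[2] = iuueeeueieiae$iu
  rot[3] = uueeeueieiae$iui
  rot[4] = ueeeueieiae$iuiu
  rot[5] = eeeueieiae$iuiuu
  rot[6] = eeueieiae$iuiuue
  rot[7] = eueieiae$iuiuuee
  rot[8] = ueieiae$iuiuueee
  rot[9] = eieiae$iuiuueeeu
  rot[10] = ieiae$iuiuueeeue
  rot[11] = eiae$iuiuueeeuei
  rot[12] = iae$iuiuueeeueie
  rot[13] = ae$iuiuueeeueiei
  rot[14] = e$iuiuueeeueieia
  rot[15] = $iuiuueeeueieiae
Sorted (with $ < everything):
  sorted[0] = $iuiuueeeueieiae
  sorted[1] = ae$iuiuueeeueiei
  sorted[2] = e$iuiuueeeueieia
  sorted[3] = eeeueieiae$iuiuu
  sorted[4] = eeueieiae$iuiuue
  sorted[5] = eiae$iuiuueeeuei
  sorted[6] = eieiae$iuiuueeeu
  sorted[7] = eueieiae$iuiuuee
  sorted[8] = iae$iuiuueeeueie
  sorted[9] = ieiae$iuiuueeeue
  sorted[10] = iuiuueeeueieiae$
  sorted[11] = iuueeeueieiae$iu
  sorted[12] = ueeeueieiae$iuiu
  sorted[13] = ueieiae$iuiuueee
  sorted[14] = uiuueeeueieiae$i
  sorted[15] = uueeeueieiae$iui
sorted[1] = ae$iuiuueeeueiei

Answer: ae$iuiuueeeueiei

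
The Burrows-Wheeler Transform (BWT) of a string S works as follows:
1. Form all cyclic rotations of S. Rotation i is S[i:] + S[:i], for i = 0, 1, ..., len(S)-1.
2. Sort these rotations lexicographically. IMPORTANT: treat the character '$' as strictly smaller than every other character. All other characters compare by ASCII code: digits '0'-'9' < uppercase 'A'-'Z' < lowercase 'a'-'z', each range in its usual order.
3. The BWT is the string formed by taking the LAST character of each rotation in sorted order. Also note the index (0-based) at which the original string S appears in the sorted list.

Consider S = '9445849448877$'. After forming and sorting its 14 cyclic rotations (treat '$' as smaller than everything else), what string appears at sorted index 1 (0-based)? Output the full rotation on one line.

All 14 rotations (rotation i = S[i:]+S[:i]):
  rot[0] = 9445849448877$
  rot[1] = 445849448877$9
  rot[2] = 45849448877$94
  rot[3] = 5849448877$944
  rot[4] = 849448877$9445
  rot[5] = 49448877$94458
  rot[6] = 9448877$944584
  rot[7] = 448877$9445849
  rot[8] = 48877$94458494
  rot[9] = 8877$944584944
  rot[10] = 877$9445849448
  rot[11] = 77$94458494488
  rot[12] = 7$944584944887
  rot[13] = $9445849448877
Sorted (with $ < everything):
  sorted[0] = $9445849448877
  sorted[1] = 445849448877$9
  sorted[2] = 448877$9445849
  sorted[3] = 45849448877$94
  sorted[4] = 48877$94458494
  sorted[5] = 49448877$94458
  sorted[6] = 5849448877$944
  sorted[7] = 7$944584944887
  sorted[8] = 77$94458494488
  sorted[9] = 849448877$9445
  sorted[10] = 877$9445849448
  sorted[11] = 8877$944584944
  sorted[12] = 9445849448877$
  sorted[13] = 9448877$944584
sorted[1] = 445849448877$9

Answer: 445849448877$9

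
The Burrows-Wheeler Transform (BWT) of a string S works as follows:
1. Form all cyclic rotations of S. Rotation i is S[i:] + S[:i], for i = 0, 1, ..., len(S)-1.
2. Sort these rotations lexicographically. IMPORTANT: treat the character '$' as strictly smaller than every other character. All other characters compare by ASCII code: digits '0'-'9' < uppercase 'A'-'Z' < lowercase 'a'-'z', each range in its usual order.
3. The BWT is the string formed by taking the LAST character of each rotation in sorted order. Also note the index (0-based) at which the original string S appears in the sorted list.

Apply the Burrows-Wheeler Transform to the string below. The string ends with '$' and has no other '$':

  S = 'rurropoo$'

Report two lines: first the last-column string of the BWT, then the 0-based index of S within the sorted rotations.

All 9 rotations (rotation i = S[i:]+S[:i]):
  rot[0] = rurropoo$
  rot[1] = urropoo$r
  rot[2] = rropoo$ru
  rot[3] = ropoo$rur
  rot[4] = opoo$rurr
  rot[5] = poo$rurro
  rot[6] = oo$rurrop
  rot[7] = o$rurropo
  rot[8] = $rurropoo
Sorted (with $ < everything):
  sorted[0] = $rurropoo  (last char: 'o')
  sorted[1] = o$rurropo  (last char: 'o')
  sorted[2] = oo$rurrop  (last char: 'p')
  sorted[3] = opoo$rurr  (last char: 'r')
  sorted[4] = poo$rurro  (last char: 'o')
  sorted[5] = ropoo$rur  (last char: 'r')
  sorted[6] = rropoo$ru  (last char: 'u')
  sorted[7] = rurropoo$  (last char: '$')
  sorted[8] = urropoo$r  (last char: 'r')
Last column: ooproru$r
Original string S is at sorted index 7

Answer: ooproru$r
7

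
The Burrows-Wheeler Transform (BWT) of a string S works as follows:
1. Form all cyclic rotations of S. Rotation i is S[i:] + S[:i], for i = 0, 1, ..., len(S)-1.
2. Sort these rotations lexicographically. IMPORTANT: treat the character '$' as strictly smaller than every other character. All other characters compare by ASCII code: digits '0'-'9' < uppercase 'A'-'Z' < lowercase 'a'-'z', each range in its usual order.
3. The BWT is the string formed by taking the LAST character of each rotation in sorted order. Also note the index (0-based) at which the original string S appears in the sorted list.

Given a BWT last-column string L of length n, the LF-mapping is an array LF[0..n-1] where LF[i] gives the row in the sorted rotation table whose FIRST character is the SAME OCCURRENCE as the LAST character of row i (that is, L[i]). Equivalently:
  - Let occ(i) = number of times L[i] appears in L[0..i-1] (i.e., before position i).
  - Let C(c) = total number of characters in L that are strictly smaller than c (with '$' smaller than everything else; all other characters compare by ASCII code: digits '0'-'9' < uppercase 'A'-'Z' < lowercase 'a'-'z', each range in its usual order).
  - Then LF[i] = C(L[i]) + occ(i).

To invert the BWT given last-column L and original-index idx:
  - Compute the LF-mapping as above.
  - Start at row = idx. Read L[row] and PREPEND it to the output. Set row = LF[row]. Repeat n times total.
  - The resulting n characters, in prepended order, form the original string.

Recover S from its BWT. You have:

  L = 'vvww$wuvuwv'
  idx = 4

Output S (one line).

LF mapping: 3 4 7 8 0 9 1 5 2 10 6
Walk LF starting at row 4, prepending L[row]:
  step 1: row=4, L[4]='$', prepend. Next row=LF[4]=0
  step 2: row=0, L[0]='v', prepend. Next row=LF[0]=3
  step 3: row=3, L[3]='w', prepend. Next row=LF[3]=8
  step 4: row=8, L[8]='u', prepend. Next row=LF[8]=2
  step 5: row=2, L[2]='w', prepend. Next row=LF[2]=7
  step 6: row=7, L[7]='v', prepend. Next row=LF[7]=5
  step 7: row=5, L[5]='w', prepend. Next row=LF[5]=9
  step 8: row=9, L[9]='w', prepend. Next row=LF[9]=10
  step 9: row=10, L[10]='v', prepend. Next row=LF[10]=6
  step 10: row=6, L[6]='u', prepend. Next row=LF[6]=1
  step 11: row=1, L[1]='v', prepend. Next row=LF[1]=4
Reversed output: vuvwwvwuwv$

Answer: vuvwwvwuwv$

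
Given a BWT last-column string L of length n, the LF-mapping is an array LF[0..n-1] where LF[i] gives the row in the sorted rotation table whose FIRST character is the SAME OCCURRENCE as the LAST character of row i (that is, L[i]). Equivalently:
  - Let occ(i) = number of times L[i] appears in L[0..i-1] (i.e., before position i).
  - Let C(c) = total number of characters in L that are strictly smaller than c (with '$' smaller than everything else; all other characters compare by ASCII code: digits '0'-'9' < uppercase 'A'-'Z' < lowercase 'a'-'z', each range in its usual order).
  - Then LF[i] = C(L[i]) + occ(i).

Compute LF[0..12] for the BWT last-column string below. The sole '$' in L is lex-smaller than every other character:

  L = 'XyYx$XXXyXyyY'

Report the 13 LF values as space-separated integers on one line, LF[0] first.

Answer: 1 9 6 8 0 2 3 4 10 5 11 12 7

Derivation:
Char counts: '$':1, 'X':5, 'Y':2, 'x':1, 'y':4
C (first-col start): C('$')=0, C('X')=1, C('Y')=6, C('x')=8, C('y')=9
L[0]='X': occ=0, LF[0]=C('X')+0=1+0=1
L[1]='y': occ=0, LF[1]=C('y')+0=9+0=9
L[2]='Y': occ=0, LF[2]=C('Y')+0=6+0=6
L[3]='x': occ=0, LF[3]=C('x')+0=8+0=8
L[4]='$': occ=0, LF[4]=C('$')+0=0+0=0
L[5]='X': occ=1, LF[5]=C('X')+1=1+1=2
L[6]='X': occ=2, LF[6]=C('X')+2=1+2=3
L[7]='X': occ=3, LF[7]=C('X')+3=1+3=4
L[8]='y': occ=1, LF[8]=C('y')+1=9+1=10
L[9]='X': occ=4, LF[9]=C('X')+4=1+4=5
L[10]='y': occ=2, LF[10]=C('y')+2=9+2=11
L[11]='y': occ=3, LF[11]=C('y')+3=9+3=12
L[12]='Y': occ=1, LF[12]=C('Y')+1=6+1=7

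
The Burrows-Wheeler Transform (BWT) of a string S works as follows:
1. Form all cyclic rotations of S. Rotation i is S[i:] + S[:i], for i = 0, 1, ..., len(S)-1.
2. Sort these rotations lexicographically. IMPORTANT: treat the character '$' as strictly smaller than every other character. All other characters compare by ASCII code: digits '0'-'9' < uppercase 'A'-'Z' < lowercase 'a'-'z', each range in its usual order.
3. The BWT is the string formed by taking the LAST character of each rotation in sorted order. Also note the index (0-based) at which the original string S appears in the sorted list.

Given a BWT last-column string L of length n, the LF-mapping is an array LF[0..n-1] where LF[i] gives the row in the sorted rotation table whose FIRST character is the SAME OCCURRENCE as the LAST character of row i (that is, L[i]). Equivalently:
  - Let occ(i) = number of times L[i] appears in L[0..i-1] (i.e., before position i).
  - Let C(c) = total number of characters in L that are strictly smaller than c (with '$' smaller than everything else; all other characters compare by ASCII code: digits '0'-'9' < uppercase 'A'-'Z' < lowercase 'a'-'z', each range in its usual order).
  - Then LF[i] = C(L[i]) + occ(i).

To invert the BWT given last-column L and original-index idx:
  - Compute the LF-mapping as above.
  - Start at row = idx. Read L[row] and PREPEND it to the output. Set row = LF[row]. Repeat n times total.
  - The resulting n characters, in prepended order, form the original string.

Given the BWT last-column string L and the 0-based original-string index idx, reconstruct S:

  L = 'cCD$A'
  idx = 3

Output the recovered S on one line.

LF mapping: 4 2 3 0 1
Walk LF starting at row 3, prepending L[row]:
  step 1: row=3, L[3]='$', prepend. Next row=LF[3]=0
  step 2: row=0, L[0]='c', prepend. Next row=LF[0]=4
  step 3: row=4, L[4]='A', prepend. Next row=LF[4]=1
  step 4: row=1, L[1]='C', prepend. Next row=LF[1]=2
  step 5: row=2, L[2]='D', prepend. Next row=LF[2]=3
Reversed output: DCAc$

Answer: DCAc$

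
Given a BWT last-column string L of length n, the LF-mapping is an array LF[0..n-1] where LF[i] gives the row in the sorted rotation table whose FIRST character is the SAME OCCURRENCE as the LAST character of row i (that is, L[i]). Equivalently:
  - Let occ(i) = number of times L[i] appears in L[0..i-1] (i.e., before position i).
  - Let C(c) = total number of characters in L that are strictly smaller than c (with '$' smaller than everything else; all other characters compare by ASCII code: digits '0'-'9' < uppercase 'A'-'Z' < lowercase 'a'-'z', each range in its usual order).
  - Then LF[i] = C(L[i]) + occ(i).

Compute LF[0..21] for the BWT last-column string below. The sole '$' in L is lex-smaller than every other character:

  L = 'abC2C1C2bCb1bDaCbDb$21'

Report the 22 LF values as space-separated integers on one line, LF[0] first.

Answer: 14 16 7 4 8 1 9 5 17 10 18 2 19 12 15 11 20 13 21 0 6 3

Derivation:
Char counts: '$':1, '1':3, '2':3, 'C':5, 'D':2, 'a':2, 'b':6
C (first-col start): C('$')=0, C('1')=1, C('2')=4, C('C')=7, C('D')=12, C('a')=14, C('b')=16
L[0]='a': occ=0, LF[0]=C('a')+0=14+0=14
L[1]='b': occ=0, LF[1]=C('b')+0=16+0=16
L[2]='C': occ=0, LF[2]=C('C')+0=7+0=7
L[3]='2': occ=0, LF[3]=C('2')+0=4+0=4
L[4]='C': occ=1, LF[4]=C('C')+1=7+1=8
L[5]='1': occ=0, LF[5]=C('1')+0=1+0=1
L[6]='C': occ=2, LF[6]=C('C')+2=7+2=9
L[7]='2': occ=1, LF[7]=C('2')+1=4+1=5
L[8]='b': occ=1, LF[8]=C('b')+1=16+1=17
L[9]='C': occ=3, LF[9]=C('C')+3=7+3=10
L[10]='b': occ=2, LF[10]=C('b')+2=16+2=18
L[11]='1': occ=1, LF[11]=C('1')+1=1+1=2
L[12]='b': occ=3, LF[12]=C('b')+3=16+3=19
L[13]='D': occ=0, LF[13]=C('D')+0=12+0=12
L[14]='a': occ=1, LF[14]=C('a')+1=14+1=15
L[15]='C': occ=4, LF[15]=C('C')+4=7+4=11
L[16]='b': occ=4, LF[16]=C('b')+4=16+4=20
L[17]='D': occ=1, LF[17]=C('D')+1=12+1=13
L[18]='b': occ=5, LF[18]=C('b')+5=16+5=21
L[19]='$': occ=0, LF[19]=C('$')+0=0+0=0
L[20]='2': occ=2, LF[20]=C('2')+2=4+2=6
L[21]='1': occ=2, LF[21]=C('1')+2=1+2=3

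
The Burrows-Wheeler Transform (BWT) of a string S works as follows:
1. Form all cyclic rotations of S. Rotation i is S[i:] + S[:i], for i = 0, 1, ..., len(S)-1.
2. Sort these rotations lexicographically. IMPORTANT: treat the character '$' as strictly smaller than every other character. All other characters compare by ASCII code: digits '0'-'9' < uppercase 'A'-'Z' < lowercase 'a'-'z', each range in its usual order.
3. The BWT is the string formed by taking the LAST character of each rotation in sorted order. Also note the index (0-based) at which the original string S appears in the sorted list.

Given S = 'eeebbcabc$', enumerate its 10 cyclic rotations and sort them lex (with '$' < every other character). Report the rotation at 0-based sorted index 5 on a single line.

Answer: c$eeebbcab

Derivation:
All 10 rotations (rotation i = S[i:]+S[:i]):
  rot[0] = eeebbcabc$
  rot[1] = eebbcabc$e
  rot[2] = ebbcabc$ee
  rot[3] = bbcabc$eee
  rot[4] = bcabc$eeeb
  rot[5] = cabc$eeebb
  rot[6] = abc$eeebbc
  rot[7] = bc$eeebbca
  rot[8] = c$eeebbcab
  rot[9] = $eeebbcabc
Sorted (with $ < everything):
  sorted[0] = $eeebbcabc
  sorted[1] = abc$eeebbc
  sorted[2] = bbcabc$eee
  sorted[3] = bc$eeebbca
  sorted[4] = bcabc$eeeb
  sorted[5] = c$eeebbcab
  sorted[6] = cabc$eeebb
  sorted[7] = ebbcabc$ee
  sorted[8] = eebbcabc$e
  sorted[9] = eeebbcabc$
sorted[5] = c$eeebbcab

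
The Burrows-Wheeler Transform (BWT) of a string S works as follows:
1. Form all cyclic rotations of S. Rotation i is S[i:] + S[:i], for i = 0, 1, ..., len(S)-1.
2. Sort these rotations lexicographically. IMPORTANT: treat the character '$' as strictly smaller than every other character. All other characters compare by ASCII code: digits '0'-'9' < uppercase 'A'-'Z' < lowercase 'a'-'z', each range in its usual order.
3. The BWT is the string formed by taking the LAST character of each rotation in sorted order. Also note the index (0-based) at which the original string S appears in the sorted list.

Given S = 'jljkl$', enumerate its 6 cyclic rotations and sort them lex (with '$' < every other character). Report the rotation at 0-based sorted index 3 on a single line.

Answer: kl$jlj

Derivation:
All 6 rotations (rotation i = S[i:]+S[:i]):
  rot[0] = jljkl$
  rot[1] = ljkl$j
  rot[2] = jkl$jl
  rot[3] = kl$jlj
  rot[4] = l$jljk
  rot[5] = $jljkl
Sorted (with $ < everything):
  sorted[0] = $jljkl
  sorted[1] = jkl$jl
  sorted[2] = jljkl$
  sorted[3] = kl$jlj
  sorted[4] = l$jljk
  sorted[5] = ljkl$j
sorted[3] = kl$jlj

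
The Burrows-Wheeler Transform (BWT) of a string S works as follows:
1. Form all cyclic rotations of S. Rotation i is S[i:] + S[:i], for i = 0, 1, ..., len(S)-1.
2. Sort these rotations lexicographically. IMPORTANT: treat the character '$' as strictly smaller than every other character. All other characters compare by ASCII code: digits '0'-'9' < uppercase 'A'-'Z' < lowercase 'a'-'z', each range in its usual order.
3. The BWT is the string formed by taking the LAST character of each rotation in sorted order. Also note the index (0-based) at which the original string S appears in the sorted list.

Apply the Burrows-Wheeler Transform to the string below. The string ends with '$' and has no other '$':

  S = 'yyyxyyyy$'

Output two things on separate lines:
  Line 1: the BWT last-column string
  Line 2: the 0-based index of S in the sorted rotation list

Answer: yyyyyyy$x
7

Derivation:
All 9 rotations (rotation i = S[i:]+S[:i]):
  rot[0] = yyyxyyyy$
  rot[1] = yyxyyyy$y
  rot[2] = yxyyyy$yy
  rot[3] = xyyyy$yyy
  rot[4] = yyyy$yyyx
  rot[5] = yyy$yyyxy
  rot[6] = yy$yyyxyy
  rot[7] = y$yyyxyyy
  rot[8] = $yyyxyyyy
Sorted (with $ < everything):
  sorted[0] = $yyyxyyyy  (last char: 'y')
  sorted[1] = xyyyy$yyy  (last char: 'y')
  sorted[2] = y$yyyxyyy  (last char: 'y')
  sorted[3] = yxyyyy$yy  (last char: 'y')
  sorted[4] = yy$yyyxyy  (last char: 'y')
  sorted[5] = yyxyyyy$y  (last char: 'y')
  sorted[6] = yyy$yyyxy  (last char: 'y')
  sorted[7] = yyyxyyyy$  (last char: '$')
  sorted[8] = yyyy$yyyx  (last char: 'x')
Last column: yyyyyyy$x
Original string S is at sorted index 7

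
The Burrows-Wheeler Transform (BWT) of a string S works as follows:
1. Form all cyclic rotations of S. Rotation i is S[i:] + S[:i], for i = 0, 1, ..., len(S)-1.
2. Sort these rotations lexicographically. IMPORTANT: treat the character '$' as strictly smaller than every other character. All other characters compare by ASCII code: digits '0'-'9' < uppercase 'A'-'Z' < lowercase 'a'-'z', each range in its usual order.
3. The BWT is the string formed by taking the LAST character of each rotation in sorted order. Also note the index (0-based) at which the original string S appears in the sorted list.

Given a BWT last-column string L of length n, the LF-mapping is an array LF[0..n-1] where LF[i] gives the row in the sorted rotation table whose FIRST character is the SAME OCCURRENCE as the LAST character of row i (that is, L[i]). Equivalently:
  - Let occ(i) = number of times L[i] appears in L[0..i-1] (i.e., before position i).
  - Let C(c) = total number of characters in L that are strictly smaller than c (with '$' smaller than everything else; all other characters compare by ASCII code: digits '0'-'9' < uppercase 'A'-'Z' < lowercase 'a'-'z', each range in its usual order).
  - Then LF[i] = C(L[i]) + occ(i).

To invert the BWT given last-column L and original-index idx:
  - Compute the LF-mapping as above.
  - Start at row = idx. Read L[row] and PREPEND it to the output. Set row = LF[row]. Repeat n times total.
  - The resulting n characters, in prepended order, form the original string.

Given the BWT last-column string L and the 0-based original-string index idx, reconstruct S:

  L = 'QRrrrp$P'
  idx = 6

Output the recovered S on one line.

LF mapping: 2 3 5 6 7 4 0 1
Walk LF starting at row 6, prepending L[row]:
  step 1: row=6, L[6]='$', prepend. Next row=LF[6]=0
  step 2: row=0, L[0]='Q', prepend. Next row=LF[0]=2
  step 3: row=2, L[2]='r', prepend. Next row=LF[2]=5
  step 4: row=5, L[5]='p', prepend. Next row=LF[5]=4
  step 5: row=4, L[4]='r', prepend. Next row=LF[4]=7
  step 6: row=7, L[7]='P', prepend. Next row=LF[7]=1
  step 7: row=1, L[1]='R', prepend. Next row=LF[1]=3
  step 8: row=3, L[3]='r', prepend. Next row=LF[3]=6
Reversed output: rRPrprQ$

Answer: rRPrprQ$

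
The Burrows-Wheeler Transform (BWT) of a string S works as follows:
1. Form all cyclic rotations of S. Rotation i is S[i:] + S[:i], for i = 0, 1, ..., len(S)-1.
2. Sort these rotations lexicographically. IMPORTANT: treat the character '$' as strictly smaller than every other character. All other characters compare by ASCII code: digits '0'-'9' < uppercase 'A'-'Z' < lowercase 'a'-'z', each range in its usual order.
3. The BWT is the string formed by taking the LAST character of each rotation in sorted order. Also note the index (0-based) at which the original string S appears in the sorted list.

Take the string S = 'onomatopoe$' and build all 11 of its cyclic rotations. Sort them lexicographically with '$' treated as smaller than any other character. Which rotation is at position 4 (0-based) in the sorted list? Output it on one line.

Answer: nomatopoe$o

Derivation:
All 11 rotations (rotation i = S[i:]+S[:i]):
  rot[0] = onomatopoe$
  rot[1] = nomatopoe$o
  rot[2] = omatopoe$on
  rot[3] = matopoe$ono
  rot[4] = atopoe$onom
  rot[5] = topoe$onoma
  rot[6] = opoe$onomat
  rot[7] = poe$onomato
  rot[8] = oe$onomatop
  rot[9] = e$onomatopo
  rot[10] = $onomatopoe
Sorted (with $ < everything):
  sorted[0] = $onomatopoe
  sorted[1] = atopoe$onom
  sorted[2] = e$onomatopo
  sorted[3] = matopoe$ono
  sorted[4] = nomatopoe$o
  sorted[5] = oe$onomatop
  sorted[6] = omatopoe$on
  sorted[7] = onomatopoe$
  sorted[8] = opoe$onomat
  sorted[9] = poe$onomato
  sorted[10] = topoe$onoma
sorted[4] = nomatopoe$o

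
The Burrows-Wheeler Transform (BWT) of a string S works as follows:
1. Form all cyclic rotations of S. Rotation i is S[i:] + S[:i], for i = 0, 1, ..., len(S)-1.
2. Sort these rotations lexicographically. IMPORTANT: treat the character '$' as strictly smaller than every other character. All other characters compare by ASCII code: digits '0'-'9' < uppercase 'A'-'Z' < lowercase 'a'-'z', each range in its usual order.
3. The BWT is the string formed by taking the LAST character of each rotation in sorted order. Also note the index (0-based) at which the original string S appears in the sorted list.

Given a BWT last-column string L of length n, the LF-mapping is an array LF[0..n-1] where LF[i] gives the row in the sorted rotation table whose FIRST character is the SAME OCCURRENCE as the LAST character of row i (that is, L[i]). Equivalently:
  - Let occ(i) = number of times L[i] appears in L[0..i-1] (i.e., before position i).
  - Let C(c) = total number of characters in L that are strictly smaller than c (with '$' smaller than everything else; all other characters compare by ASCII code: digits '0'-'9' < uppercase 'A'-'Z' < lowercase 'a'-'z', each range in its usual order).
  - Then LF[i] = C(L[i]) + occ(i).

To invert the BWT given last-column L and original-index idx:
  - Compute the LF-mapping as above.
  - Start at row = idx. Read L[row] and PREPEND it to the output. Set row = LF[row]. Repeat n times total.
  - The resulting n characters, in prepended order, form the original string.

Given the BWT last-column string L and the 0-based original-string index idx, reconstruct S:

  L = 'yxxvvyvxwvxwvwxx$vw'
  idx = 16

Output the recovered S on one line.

Answer: xxxwyvxvvwxwwxvvvy$

Derivation:
LF mapping: 17 11 12 1 2 18 3 13 7 4 14 8 5 9 15 16 0 6 10
Walk LF starting at row 16, prepending L[row]:
  step 1: row=16, L[16]='$', prepend. Next row=LF[16]=0
  step 2: row=0, L[0]='y', prepend. Next row=LF[0]=17
  step 3: row=17, L[17]='v', prepend. Next row=LF[17]=6
  step 4: row=6, L[6]='v', prepend. Next row=LF[6]=3
  step 5: row=3, L[3]='v', prepend. Next row=LF[3]=1
  step 6: row=1, L[1]='x', prepend. Next row=LF[1]=11
  step 7: row=11, L[11]='w', prepend. Next row=LF[11]=8
  step 8: row=8, L[8]='w', prepend. Next row=LF[8]=7
  step 9: row=7, L[7]='x', prepend. Next row=LF[7]=13
  step 10: row=13, L[13]='w', prepend. Next row=LF[13]=9
  step 11: row=9, L[9]='v', prepend. Next row=LF[9]=4
  step 12: row=4, L[4]='v', prepend. Next row=LF[4]=2
  step 13: row=2, L[2]='x', prepend. Next row=LF[2]=12
  step 14: row=12, L[12]='v', prepend. Next row=LF[12]=5
  step 15: row=5, L[5]='y', prepend. Next row=LF[5]=18
  step 16: row=18, L[18]='w', prepend. Next row=LF[18]=10
  step 17: row=10, L[10]='x', prepend. Next row=LF[10]=14
  step 18: row=14, L[14]='x', prepend. Next row=LF[14]=15
  step 19: row=15, L[15]='x', prepend. Next row=LF[15]=16
Reversed output: xxxwyvxvvwxwwxvvvy$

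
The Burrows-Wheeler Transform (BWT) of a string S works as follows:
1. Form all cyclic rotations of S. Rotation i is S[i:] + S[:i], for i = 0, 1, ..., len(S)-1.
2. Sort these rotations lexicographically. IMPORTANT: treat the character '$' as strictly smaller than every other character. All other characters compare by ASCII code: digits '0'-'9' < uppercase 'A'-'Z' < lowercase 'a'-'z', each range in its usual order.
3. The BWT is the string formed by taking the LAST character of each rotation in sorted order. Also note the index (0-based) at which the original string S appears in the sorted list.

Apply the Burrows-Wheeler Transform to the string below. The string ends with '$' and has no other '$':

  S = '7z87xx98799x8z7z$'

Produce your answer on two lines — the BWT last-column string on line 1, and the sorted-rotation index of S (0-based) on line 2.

All 17 rotations (rotation i = S[i:]+S[:i]):
  rot[0] = 7z87xx98799x8z7z$
  rot[1] = z87xx98799x8z7z$7
  rot[2] = 87xx98799x8z7z$7z
  rot[3] = 7xx98799x8z7z$7z8
  rot[4] = xx98799x8z7z$7z87
  rot[5] = x98799x8z7z$7z87x
  rot[6] = 98799x8z7z$7z87xx
  rot[7] = 8799x8z7z$7z87xx9
  rot[8] = 799x8z7z$7z87xx98
  rot[9] = 99x8z7z$7z87xx987
  rot[10] = 9x8z7z$7z87xx9879
  rot[11] = x8z7z$7z87xx98799
  rot[12] = 8z7z$7z87xx98799x
  rot[13] = z7z$7z87xx98799x8
  rot[14] = 7z$7z87xx98799x8z
  rot[15] = z$7z87xx98799x8z7
  rot[16] = $7z87xx98799x8z7z
Sorted (with $ < everything):
  sorted[0] = $7z87xx98799x8z7z  (last char: 'z')
  sorted[1] = 799x8z7z$7z87xx98  (last char: '8')
  sorted[2] = 7xx98799x8z7z$7z8  (last char: '8')
  sorted[3] = 7z$7z87xx98799x8z  (last char: 'z')
  sorted[4] = 7z87xx98799x8z7z$  (last char: '$')
  sorted[5] = 8799x8z7z$7z87xx9  (last char: '9')
  sorted[6] = 87xx98799x8z7z$7z  (last char: 'z')
  sorted[7] = 8z7z$7z87xx98799x  (last char: 'x')
  sorted[8] = 98799x8z7z$7z87xx  (last char: 'x')
  sorted[9] = 99x8z7z$7z87xx987  (last char: '7')
  sorted[10] = 9x8z7z$7z87xx9879  (last char: '9')
  sorted[11] = x8z7z$7z87xx98799  (last char: '9')
  sorted[12] = x98799x8z7z$7z87x  (last char: 'x')
  sorted[13] = xx98799x8z7z$7z87  (last char: '7')
  sorted[14] = z$7z87xx98799x8z7  (last char: '7')
  sorted[15] = z7z$7z87xx98799x8  (last char: '8')
  sorted[16] = z87xx98799x8z7z$7  (last char: '7')
Last column: z88z$9zxx799x7787
Original string S is at sorted index 4

Answer: z88z$9zxx799x7787
4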